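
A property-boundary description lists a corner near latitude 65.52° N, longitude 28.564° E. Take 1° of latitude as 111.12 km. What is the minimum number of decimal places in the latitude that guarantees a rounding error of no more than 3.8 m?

5 decimal places

One degree of latitude covers 111120 m.
With N decimal places the half-ulp bound is 0.5·10⁻ᴺ°, or 0.5·10⁻ᴺ × 111120 m on the ground.
Setting 55560 × 10⁻ᴺ ≤ 3.8 gives 10ᴺ ≥ 1.462e+04, i.e. N ≥ 4.16.
At 4 places the error can reach 5.56 m, but 5 places keeps it to 0.556 m.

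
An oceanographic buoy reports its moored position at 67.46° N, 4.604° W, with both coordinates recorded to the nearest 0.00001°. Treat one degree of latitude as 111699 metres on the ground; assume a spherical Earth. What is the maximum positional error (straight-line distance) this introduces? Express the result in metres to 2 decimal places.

0.60 metres

Rounding to 5 decimal places leaves each coordinate within ±5e-06° of the true value.
Latitude error → 5e-06 × 111699 = 0.558495 m along the meridian.
Longitude error → 5e-06 × 111699 × cos 67.46° = 5e-06 × 111699 × 0.3833 ≈ 0.214087 m.
The two errors are perpendicular, so the maximum displacement is √(0.558495² + 0.214087²) ≈ 0.598122 m.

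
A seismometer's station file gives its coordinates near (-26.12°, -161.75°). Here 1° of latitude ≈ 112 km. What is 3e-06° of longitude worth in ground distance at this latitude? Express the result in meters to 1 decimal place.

3e-06° of longitude at 26.12° is 3e-06 × 112000 × cos 26.12° ≈ 3e-06 × 100562 = 0.301686 m.

0.3 meters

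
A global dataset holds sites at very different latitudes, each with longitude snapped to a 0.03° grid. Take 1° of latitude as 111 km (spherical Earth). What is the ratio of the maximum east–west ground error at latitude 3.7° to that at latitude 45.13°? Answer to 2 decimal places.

With a 0.03° grid the true value lies within half a step, ±0.03°/2 = ±0.015°, of the stored one.
Error at 3.7° = 0.015° × 111000 × cos 3.7° ≈ 1665 × 0.9979 = 1661.5 m.
At 45.13°: 0.015° × 111000 × cos 45.13° = 0.015 × 111000 × 0.7055 ≈ 1174.7 m.
The ratio reduces to cos 3.7° / cos 45.13° = 0.9979/0.7055 ≈ 1.4145.

1.41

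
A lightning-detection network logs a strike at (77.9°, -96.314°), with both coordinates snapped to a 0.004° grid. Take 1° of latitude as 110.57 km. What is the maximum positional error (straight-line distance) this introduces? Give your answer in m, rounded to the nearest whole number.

With a 0.004° grid the true value lies within half a step, ±0.004°/2 = ±0.002°, of the stored one.
N–S: 0.002° × 110570 m/° = 221.14 m.
Longitude error → 0.002 × 110570 × cos 77.9° = 0.002 × 110570 × 0.2096 ≈ 46.355 m.
Combining orthogonally: (221.14² + 46.355²)^½ ≈ 225.946 m.

226 m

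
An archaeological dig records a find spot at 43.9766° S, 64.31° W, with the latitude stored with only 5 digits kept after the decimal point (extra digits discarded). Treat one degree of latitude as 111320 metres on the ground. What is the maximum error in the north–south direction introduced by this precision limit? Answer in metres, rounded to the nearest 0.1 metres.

Truncating at 5 decimal places can drop up to a full unit in the last place, so the latitude may be off by as much as 1e-05°.
So the N–S error is at most 1e-05 × 111320 = 1.1132 m.

1.1 metres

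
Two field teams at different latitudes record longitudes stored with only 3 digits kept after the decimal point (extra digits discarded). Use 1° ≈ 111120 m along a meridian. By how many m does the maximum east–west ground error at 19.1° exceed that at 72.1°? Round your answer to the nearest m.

Truncating at 3 decimal places can drop up to a full unit in the last place, so the longitude may be off by as much as 0.001°.
At 19.1°: 0.001° × 111120 × cos 19.1° = 0.001 × 111120 × 0.9449 ≈ 105 m.
Error at 72.1° = 0.001° × 111120 × cos 72.1° ≈ 111.12 × 0.3074 = 34.153 m.
So the lower-latitude error exceeds the higher by 105 − 34.153 = 70.849 m.

71 m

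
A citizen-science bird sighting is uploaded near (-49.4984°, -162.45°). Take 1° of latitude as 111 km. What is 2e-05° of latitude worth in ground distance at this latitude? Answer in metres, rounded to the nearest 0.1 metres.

Along a meridian 2e-05° is 2e-05 × 111000 = 2.22 m.

2.2 metres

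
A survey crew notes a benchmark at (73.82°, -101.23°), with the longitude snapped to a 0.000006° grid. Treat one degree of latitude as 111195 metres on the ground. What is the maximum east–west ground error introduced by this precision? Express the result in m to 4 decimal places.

With a 0.000006° grid the true value lies within half a step, ±0.000006°/2 = ±3e-06°, of the stored one.
At latitude 73.82° a degree of longitude spans 111195 m × cos 73.82° = 111195 × 0.2787 ≈ 30985.1 m.
So at most 3e-06° × 30985.1 ≈ 0.0929554 m east–west.

0.0930 m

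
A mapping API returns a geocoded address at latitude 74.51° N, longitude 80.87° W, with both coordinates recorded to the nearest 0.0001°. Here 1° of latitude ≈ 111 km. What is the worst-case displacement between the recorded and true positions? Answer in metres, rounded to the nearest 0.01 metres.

5.74 metres

Rounding to 4 decimal places leaves each coordinate within ±5e-05° of the true value.
N–S: 5e-05° × 111000 m/° = 5.55 m.
Longitude error → 5e-05 × 111000 × cos 74.51° = 5e-05 × 111000 × 0.2671 ≈ 1.48224 m.
Worst case both components are at the extreme and orthogonal: √(5.55² + 1.48224²) ≈ 5.74452 m.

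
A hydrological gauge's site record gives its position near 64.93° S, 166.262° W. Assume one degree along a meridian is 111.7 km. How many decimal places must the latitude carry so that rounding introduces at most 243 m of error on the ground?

3 decimal places

One degree of latitude covers 111700 m.
N decimal places → at most half a unit in the last place, 0.5 × 10⁻ᴺ° = 111700/2 × 10⁻ᴺ m.
Setting 55850 × 10⁻ᴺ ≤ 243 gives 10ᴺ ≥ 229.8, i.e. N ≥ 2.36.
So 3 decimal places suffice (55.9 m); 2 would allow up to 558 m.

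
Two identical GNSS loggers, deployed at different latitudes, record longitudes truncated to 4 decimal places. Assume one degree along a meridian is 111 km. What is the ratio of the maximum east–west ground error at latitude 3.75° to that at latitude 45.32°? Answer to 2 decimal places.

Truncating at 4 decimal places can drop up to a full unit in the last place, so the longitude may be off by as much as 0.0001°.
Error at 3.75° = 0.0001° × 111000 × cos 3.75° ≈ 11.1 × 0.9979 = 11.076 m.
Error at 45.32° = 0.0001° × 111000 × cos 45.32° ≈ 11.1 × 0.7031 = 7.8049 m.
Ratio: 11.076 / 7.8049 = cos 3.75° / cos 45.32° ≈ 1.4191.

1.42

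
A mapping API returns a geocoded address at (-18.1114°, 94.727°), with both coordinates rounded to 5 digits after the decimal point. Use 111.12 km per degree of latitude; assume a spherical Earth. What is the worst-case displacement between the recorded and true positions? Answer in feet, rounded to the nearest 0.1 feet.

Rounding to 5 decimal places leaves each coordinate within ±5e-06° of the true value.
N–S: 5e-06° × 111120 m/° = 0.5556 m.
East–west component at 18.1114°: 5e-06° × 111120 × cos 18.1114° ≈ 5e-06 × 105614 ≈ 0.528072 m.
The two errors are perpendicular, so the maximum displacement is √(0.5556² + 0.528072²) ≈ 0.766519 m.
Converting: 0.766519 m × 3.2808 ft/m ≈ 2.5148 ft.

2.5 feet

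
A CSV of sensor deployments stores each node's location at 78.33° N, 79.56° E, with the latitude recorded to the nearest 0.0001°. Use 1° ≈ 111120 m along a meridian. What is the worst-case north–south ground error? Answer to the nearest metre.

Rounding to 4 decimal places leaves the latitude within ±5e-05° of the true value.
So the N–S error is at most 5e-05 × 111120 = 5.556 m.

6 metres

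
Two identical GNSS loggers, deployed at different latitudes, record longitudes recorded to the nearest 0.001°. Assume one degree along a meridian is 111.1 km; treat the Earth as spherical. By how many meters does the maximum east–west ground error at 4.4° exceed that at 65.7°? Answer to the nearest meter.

33 meters

Rounding to 3 decimal places leaves the longitude within ±0.0005° of the true value.
At 4.4°: 0.0005° × 111100 × cos 4.4° = 0.0005 × 111100 × 0.9971 ≈ 55.386 m.
Error at 65.7° = 0.0005° × 111100 × cos 65.7° ≈ 55.55 × 0.4115 = 22.86 m.
So the lower-latitude error exceeds the higher by 55.386 − 22.86 = 32.527 m.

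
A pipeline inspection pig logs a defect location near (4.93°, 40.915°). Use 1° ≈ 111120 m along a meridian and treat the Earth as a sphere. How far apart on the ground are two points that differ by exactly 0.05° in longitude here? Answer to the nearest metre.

One degree of longitude here spans 111120 × cos 4.93° = 111120 × 0.9963 ≈ 110709 m; 0.05° of that is 5535.45 m.

5535 metres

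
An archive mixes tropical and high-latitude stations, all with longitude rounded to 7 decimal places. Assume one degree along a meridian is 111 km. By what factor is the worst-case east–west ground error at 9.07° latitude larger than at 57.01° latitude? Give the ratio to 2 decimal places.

Rounding to 7 decimal places leaves the longitude within ±5e-08° of the true value.
Error at 9.07° = 5e-08° × 111000 × cos 9.07° ≈ 0.00555 × 0.9875 = 0.0054806 m.
Error at 57.01° = 5e-08° × 111000 × cos 57.01° ≈ 0.00555 × 0.5445 = 0.0030219 m.
Ratio: 0.0054806 / 0.0030219 = cos 9.07° / cos 57.01° ≈ 1.8136.

1.81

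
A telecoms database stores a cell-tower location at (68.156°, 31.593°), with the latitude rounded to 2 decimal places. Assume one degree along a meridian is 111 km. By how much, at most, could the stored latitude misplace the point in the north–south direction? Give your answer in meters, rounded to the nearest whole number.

555 meters

Rounding to 2 decimal places leaves the latitude within ±0.005° of the true value.
North–south distance: 0.005° × 111000 m/° = 555 m.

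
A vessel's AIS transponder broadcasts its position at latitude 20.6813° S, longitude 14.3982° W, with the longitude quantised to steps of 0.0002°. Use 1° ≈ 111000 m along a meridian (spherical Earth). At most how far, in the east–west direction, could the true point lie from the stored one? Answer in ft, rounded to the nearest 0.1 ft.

34.1 ft

With a 0.0002° grid the true value lies within half a step, ±0.0002°/2 = ±0.0001°, of the stored one.
At latitude 20.6813° a degree of longitude spans 111000 m × cos 20.6813° = 111000 × 0.9356 ≈ 103847 m.
Maximum E–W displacement: 0.0001 × 103847 = 10.3847 m.
In feet: 10.3847 m ÷ 0.3048 ≈ 34.071 ft.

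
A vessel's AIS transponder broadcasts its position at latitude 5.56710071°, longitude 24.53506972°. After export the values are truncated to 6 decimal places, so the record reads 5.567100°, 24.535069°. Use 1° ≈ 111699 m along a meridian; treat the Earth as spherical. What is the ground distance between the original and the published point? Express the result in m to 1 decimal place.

0.1 m

Δlat = 5.56710071 − 5.567100 = +0.00000071°; Δlon = 24.53506972 − 24.535069 = +0.00000072°.
North–south shift: 0.00000071 × 111699 = 0.0793063 m.
E–W at 5.5671°: 0.00000072° × 111699 × cos 5.5671° = 0.00000072 × 111699 × 0.9953 ≈ 0.0800439 m.
Hypotenuse of the two orthogonal shifts: √(0.0793063² + 0.0800439²) = 0.112679 m.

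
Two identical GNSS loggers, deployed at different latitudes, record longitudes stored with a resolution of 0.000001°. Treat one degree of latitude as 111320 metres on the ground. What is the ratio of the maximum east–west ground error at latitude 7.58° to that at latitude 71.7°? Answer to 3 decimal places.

With a 0.000001° grid the true value lies within half a step, ±0.000001°/2 = ±5e-07°, of the stored one.
Error at 7.58° = 5e-07° × 111320 × cos 7.58° ≈ 0.05566 × 0.9913 = 0.055174 m.
At 71.7°: 5e-07° × 111320 × cos 71.7° = 5e-07 × 111320 × 0.3140 ≈ 0.017477 m.
The ratio reduces to cos 7.58° / cos 71.7° = 0.9913/0.3140 ≈ 3.1570.

3.157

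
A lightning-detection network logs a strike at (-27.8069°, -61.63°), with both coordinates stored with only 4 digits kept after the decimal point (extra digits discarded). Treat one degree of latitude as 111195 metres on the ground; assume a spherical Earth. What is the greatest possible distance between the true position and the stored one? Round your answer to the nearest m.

15 m

Truncating at 4 decimal places can drop up to a full unit in the last place, so each coordinate may be off by as much as 0.0001°.
N–S: 0.0001° × 111195 m/° = 11.1195 m.
Longitude error → 0.0001 × 111195 × cos 27.8069° = 0.0001 × 111195 × 0.8845 ≈ 9.83547 m.
The two errors are perpendicular, so the maximum displacement is √(11.1195² + 9.83547²) ≈ 14.8452 m.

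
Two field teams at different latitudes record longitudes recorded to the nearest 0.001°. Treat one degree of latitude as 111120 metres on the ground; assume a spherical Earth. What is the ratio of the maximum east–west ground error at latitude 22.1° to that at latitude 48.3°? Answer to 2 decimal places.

Rounding to 3 decimal places leaves the longitude within ±0.0005° of the true value.
Error at 22.1° = 0.0005° × 111120 × cos 22.1° ≈ 55.56 × 0.9265 = 51.478 m.
At 48.3°: 0.0005° × 111120 × cos 48.3° = 0.0005 × 111120 × 0.6652 ≈ 36.96 m.
Ratio: 51.478 / 36.96 = cos 22.1° / cos 48.3° ≈ 1.3928.

1.39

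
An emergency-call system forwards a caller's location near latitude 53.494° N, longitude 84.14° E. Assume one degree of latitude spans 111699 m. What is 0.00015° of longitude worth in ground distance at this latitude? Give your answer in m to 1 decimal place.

10.0 m

0.00015° of longitude at 53.494° is 0.00015 × 111699 × cos 53.494° ≈ 0.00015 × 66450.5 = 9.96758 m.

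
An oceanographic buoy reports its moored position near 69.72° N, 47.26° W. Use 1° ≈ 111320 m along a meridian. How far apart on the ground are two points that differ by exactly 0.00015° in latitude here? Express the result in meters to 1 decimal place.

Along a meridian 0.00015° is 0.00015 × 111320 = 16.698 m.

16.7 meters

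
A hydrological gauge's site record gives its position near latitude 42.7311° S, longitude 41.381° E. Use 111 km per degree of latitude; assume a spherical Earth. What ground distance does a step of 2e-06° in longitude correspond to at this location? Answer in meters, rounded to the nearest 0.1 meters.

2e-06° of longitude at 42.7311° is 2e-06 × 111000 × cos 42.7311° ≈ 2e-06 × 81534.6 = 0.163069 m.

0.2 meters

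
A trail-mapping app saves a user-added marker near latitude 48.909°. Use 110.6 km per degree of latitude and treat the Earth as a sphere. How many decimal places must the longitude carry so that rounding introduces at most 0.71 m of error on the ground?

At 48.909° one degree of longitude covers 110600 × cos 48.909° ≈ 110600 × 0.6573 ≈ 72692.6 m.
N decimal places → at most half a unit in the last place, 0.5 × 10⁻ᴺ° = 72692.6/2 × 10⁻ᴺ m.
Setting 36346.3 × 10⁻ᴺ ≤ 0.71 gives 10ᴺ ≥ 5.119e+04, i.e. N ≥ 4.71.
So 5 decimal places suffice (0.363 m); 4 would allow up to 3.63 m.

5 decimal places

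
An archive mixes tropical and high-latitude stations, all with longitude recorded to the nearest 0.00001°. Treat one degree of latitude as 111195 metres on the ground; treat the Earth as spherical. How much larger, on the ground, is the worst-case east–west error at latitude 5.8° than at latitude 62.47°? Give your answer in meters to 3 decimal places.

0.296 meters

Rounding to 5 decimal places leaves the longitude within ±5e-06° of the true value.
Error at 5.8° = 5e-06° × 111195 × cos 5.8° ≈ 0.55597 × 0.9949 = 0.55313 m.
At 62.47°: 5e-06° × 111195 × cos 62.47° = 5e-06 × 111195 × 0.4622 ≈ 0.25698 m.
So the lower-latitude error exceeds the higher by 0.55313 − 0.25698 = 0.29615 m.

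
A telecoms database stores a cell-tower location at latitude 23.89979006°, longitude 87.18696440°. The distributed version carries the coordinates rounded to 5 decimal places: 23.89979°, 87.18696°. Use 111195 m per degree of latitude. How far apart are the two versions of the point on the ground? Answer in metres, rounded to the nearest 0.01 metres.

0.45 metres

The latitude changed by +0.00000006° and the longitude by +0.00000440°.
N–S: 0.00000006° × 111195 m/° = 0.0066717 m.
E–W at 23.8998°: 0.00000440° × 111195 × cos 23.8998° = 0.00000440 × 111195 × 0.9143 ≈ 0.447307 m.
Combined displacement = (0.0066717² + 0.447307²)^½ ≈ 0.447357 m.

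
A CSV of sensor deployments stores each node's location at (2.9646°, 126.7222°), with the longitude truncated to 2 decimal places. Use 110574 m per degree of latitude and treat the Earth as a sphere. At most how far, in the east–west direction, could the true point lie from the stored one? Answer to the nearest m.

1104 m

Truncating at 2 decimal places can drop up to a full unit in the last place, so the longitude may be off by as much as 0.01°.
One degree of longitude at 2.9646° is 110574 × cos 2.9646° ≈ 110574 × 0.9987 = 110426 m.
Maximum E–W displacement: 0.01 × 110426 = 1104.26 m.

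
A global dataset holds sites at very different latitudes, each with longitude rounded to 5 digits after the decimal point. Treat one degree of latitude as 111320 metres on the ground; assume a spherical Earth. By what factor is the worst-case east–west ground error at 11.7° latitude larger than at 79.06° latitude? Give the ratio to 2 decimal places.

Rounding to 5 decimal places leaves the longitude within ±5e-06° of the true value.
Error at 11.7° = 5e-06° × 111320 × cos 11.7° ≈ 0.5566 × 0.9792 = 0.54504 m.
Error at 79.06° = 5e-06° × 111320 × cos 79.06° ≈ 0.5566 × 0.1898 = 0.10563 m.
Ratio: 0.54504 / 0.10563 = cos 11.7° / cos 79.06° ≈ 5.1598.

5.16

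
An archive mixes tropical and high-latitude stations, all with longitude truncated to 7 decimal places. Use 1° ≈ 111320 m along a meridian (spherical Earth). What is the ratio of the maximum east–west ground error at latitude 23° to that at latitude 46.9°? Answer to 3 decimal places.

1.347

Truncating at 7 decimal places can drop up to a full unit in the last place, so the longitude may be off by as much as 1e-07°.
Error at 23° = 1e-07° × 111320 × cos 23° ≈ 0.011132 × 0.9205 = 0.010247 m.
At 46.9°: 1e-07° × 111320 × cos 46.9° = 1e-07 × 111320 × 0.6833 ≈ 0.0076062 m.
The ratio reduces to cos 23° / cos 46.9° = 0.9205/0.6833 ≈ 1.3472.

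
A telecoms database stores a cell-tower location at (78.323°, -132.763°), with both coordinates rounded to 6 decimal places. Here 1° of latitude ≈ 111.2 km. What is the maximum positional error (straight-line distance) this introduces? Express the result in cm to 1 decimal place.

5.7 cm

Rounding to 6 decimal places leaves each coordinate within ±5e-07° of the true value.
N–S: 5e-07° × 111200 m/° = 0.0556 m.
East–west component at 78.323°: 5e-07° × 111200 × cos 78.323° ≈ 5e-07 × 22506.2 ≈ 0.0112531 m.
The two errors are perpendicular, so the maximum displacement is √(0.0556² + 0.0112531²) ≈ 0.0567274 m.
That is 0.0567274 m = 5.6727 cm.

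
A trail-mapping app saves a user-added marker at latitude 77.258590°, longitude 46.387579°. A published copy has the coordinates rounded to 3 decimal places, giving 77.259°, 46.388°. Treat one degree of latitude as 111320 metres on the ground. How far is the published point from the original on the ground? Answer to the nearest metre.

47 metres

Δlat = 77.258590 − 77.259 = -0.000410°; Δlon = 46.387579 − 46.388 = -0.000421°.
N–S: -0.000410° × 111320 m/° = -45.6412 m.
E–W at 77.259°: -0.000421° × 111320 × cos 77.259° = -0.000421 × 111320 × 0.2205 ≈ -10.336 m.
Hypotenuse of the two orthogonal shifts: √(45.6412² + 10.336²) = 46.7969 m.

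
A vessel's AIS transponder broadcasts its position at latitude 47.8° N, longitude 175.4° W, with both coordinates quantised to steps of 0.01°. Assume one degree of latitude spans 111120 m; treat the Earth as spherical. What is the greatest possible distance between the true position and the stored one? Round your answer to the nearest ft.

2196 ft

With a 0.01° grid the true value lies within half a step, ±0.01°/2 = ±0.005°, of the stored one.
N–S: 0.005° × 111120 m/° = 555.6 m.
Longitude error → 0.005 × 111120 × cos 47.8° = 0.005 × 111120 × 0.6717 ≈ 373.208 m.
Worst case both components are at the extreme and orthogonal: √(555.6² + 373.208²) ≈ 669.31 m.
In feet: 669.31 m ÷ 0.3048 ≈ 2195.9 ft.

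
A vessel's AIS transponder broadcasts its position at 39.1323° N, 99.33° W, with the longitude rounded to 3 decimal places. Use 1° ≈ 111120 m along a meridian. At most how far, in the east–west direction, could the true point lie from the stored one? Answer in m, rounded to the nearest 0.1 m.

Rounding to 3 decimal places leaves the longitude within ±0.0005° of the true value.
One degree of longitude at 39.1323° is 111120 × cos 39.1323° ≈ 111120 × 0.7757 = 86194.8 m.
So at most 0.0005° × 86194.8 ≈ 43.0974 m east–west.

43.1 m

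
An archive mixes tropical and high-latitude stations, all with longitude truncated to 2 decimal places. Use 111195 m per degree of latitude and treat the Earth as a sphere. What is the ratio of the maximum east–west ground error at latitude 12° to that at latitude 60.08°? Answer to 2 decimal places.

Truncating at 2 decimal places can drop up to a full unit in the last place, so the longitude may be off by as much as 0.01°.
Error at 12° = 0.01° × 111195 × cos 12° ≈ 1112 × 0.9781 = 1087.7 m.
At 60.08°: 0.01° × 111195 × cos 60.08° = 0.01 × 111195 × 0.4988 ≈ 554.63 m.
Ratio: 1087.7 / 554.63 = cos 12° / cos 60.08° ≈ 1.9610.

1.96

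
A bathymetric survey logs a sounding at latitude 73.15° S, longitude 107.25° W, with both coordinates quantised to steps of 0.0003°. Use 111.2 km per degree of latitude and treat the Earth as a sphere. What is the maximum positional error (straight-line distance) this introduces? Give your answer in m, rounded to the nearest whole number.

17 m

With a 0.0003° grid the true value lies within half a step, ±0.0003°/2 = ±0.00015°, of the stored one.
Latitude error → 0.00015 × 111200 = 16.68 m along the meridian.
East–west component at 73.15°: 0.00015° × 111200 × cos 73.15° ≈ 0.00015 × 32233.2 ≈ 4.83498 m.
The two errors are perpendicular, so the maximum displacement is √(16.68² + 4.83498²) ≈ 17.3666 m.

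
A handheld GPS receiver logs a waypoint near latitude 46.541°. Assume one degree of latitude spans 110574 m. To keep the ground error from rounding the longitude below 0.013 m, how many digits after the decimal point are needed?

At 46.541° one degree of longitude covers 110574 × cos 46.541° ≈ 110574 × 0.6878 ≈ 76056.7 m.
Rounding to N decimal places gives at most 0.5 × 10⁻ᴺ degrees of error, i.e. 0.5 × 10⁻ᴺ × 76056.7 m.
Need 0.5 × 76056.7 × 10⁻ᴺ ≤ 0.013 → 10⁻ᴺ ≤ 3.419e-07, so N ≥ 6.47.
So 7 decimal places suffice (0.0038 m); 6 would allow up to 0.038 m.

7 decimal places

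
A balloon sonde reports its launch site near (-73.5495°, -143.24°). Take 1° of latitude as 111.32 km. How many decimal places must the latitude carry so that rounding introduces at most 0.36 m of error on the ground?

One degree of latitude covers 111320 m.
N decimal places → at most half a unit in the last place, 0.5 × 10⁻ᴺ° = 111320/2 × 10⁻ᴺ m.
Setting 55660 × 10⁻ᴺ ≤ 0.36 gives 10ᴺ ≥ 1.546e+05, i.e. N ≥ 5.19.
At 5 places the error can reach 0.557 m, but 6 places keeps it to 0.0557 m.

6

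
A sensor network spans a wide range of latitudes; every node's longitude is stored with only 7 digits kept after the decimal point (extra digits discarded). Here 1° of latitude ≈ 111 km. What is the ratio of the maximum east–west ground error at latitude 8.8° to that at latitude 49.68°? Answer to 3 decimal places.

Truncating at 7 decimal places can drop up to a full unit in the last place, so the longitude may be off by as much as 1e-07°.
Error at 8.8° = 1e-07° × 111000 × cos 8.8° ≈ 0.0111 × 0.9882 = 0.010969 m.
At 49.68°: 1e-07° × 111000 × cos 49.68° = 1e-07 × 111000 × 0.6471 ≈ 0.0071823 m.
The ratio reduces to cos 8.8° / cos 49.68° = 0.9882/0.6471 ≈ 1.5273.

1.527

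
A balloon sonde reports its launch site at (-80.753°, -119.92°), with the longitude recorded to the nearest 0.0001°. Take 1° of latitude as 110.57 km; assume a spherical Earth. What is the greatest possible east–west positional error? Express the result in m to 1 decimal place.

Rounding to 4 decimal places leaves the longitude within ±5e-05° of the true value.
One degree of longitude at 80.753° is 110570 × cos 80.753° ≈ 110570 × 0.1607 = 17767.6 m.
So at most 5e-05° × 17767.6 ≈ 0.88838 m east–west.

0.9 m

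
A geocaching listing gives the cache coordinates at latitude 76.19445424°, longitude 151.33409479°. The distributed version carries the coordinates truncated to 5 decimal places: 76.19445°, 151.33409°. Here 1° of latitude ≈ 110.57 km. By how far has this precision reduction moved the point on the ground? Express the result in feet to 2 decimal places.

1.59 feet

The latitude changed by +0.00000424° and the longitude by +0.00000479°.
N–S: 0.00000424° × 110570 m/° = 0.468817 m.
E–W at 76.1945°: 0.00000479° × 110570 × cos 76.1945° = 0.00000479 × 110570 × 0.2386 ≈ 0.126384 m.
Combined displacement = (0.468817² + 0.126384²)^½ ≈ 0.485553 m.
In feet: 0.485553 m ÷ 0.3048 ≈ 1.593 ft.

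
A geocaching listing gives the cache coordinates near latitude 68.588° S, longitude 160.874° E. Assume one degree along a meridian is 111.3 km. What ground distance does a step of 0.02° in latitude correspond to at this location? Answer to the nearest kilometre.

0.02° × 111300 m/° = 2226 m.
That is 2226 m = 2.226 km.

2 kilometres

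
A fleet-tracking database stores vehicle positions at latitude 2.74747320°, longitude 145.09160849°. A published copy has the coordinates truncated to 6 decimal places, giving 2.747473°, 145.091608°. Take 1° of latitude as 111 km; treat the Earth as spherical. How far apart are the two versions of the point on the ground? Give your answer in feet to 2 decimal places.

0.19 feet

Δlat = 2.74747320 − 2.747473 = +0.00000020°; Δlon = 145.09160849 − 145.091608 = +0.00000049°.
North–south shift: 0.00000020 × 111000 = 0.0222 m.
E–W at 2.74747°: 0.00000049° × 111000 × cos 2.74747° = 0.00000049 × 111000 × 0.9989 ≈ 0.0543275 m.
Hypotenuse of the two orthogonal shifts: √(0.0222² + 0.0543275²) = 0.0586883 m.
In feet: 0.0586883 m ÷ 0.3048 ≈ 0.19255 ft.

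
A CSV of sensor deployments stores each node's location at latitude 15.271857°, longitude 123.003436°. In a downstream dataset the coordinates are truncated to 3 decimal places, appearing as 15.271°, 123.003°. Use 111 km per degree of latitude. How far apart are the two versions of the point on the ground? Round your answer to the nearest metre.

The latitude changed by +0.000857° and the longitude by +0.000436°.
N–S: 0.000857° × 111000 m/° = 95.127 m.
East–west at this latitude: 0.000436° × 111000 × cos 15.271° ≈ 0.000436 × 107081 = 46.6872 m.
Combined displacement = (95.127² + 46.6872²)^½ ≈ 105.966 m.

106 metres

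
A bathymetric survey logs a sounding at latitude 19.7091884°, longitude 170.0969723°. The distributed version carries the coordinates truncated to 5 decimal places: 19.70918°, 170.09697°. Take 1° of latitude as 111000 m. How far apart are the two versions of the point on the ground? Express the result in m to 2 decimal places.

0.96 m

The latitude changed by +0.0000084° and the longitude by +0.0000023°.
N–S: 0.0000084° × 111000 m/° = 0.9324 m.
East–west at this latitude: 0.0000023° × 111000 × cos 19.7092° ≈ 0.0000023 × 104497 = 0.240344 m.
Combined displacement = (0.9324² + 0.240344²)^½ ≈ 0.962878 m.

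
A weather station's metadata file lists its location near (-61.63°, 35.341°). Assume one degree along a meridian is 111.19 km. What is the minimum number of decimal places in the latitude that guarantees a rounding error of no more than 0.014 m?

One degree of latitude covers 111190 m.
Rounding to N decimal places gives at most 0.5 × 10⁻ᴺ degrees of error, i.e. 0.5 × 10⁻ᴺ × 111190 m.
Need 0.5 × 111190 × 10⁻ᴺ ≤ 0.014 → 10⁻ᴺ ≤ 2.518e-07, so N ≥ 6.60.
At 6 places the error can reach 0.0556 m, but 7 places keeps it to 0.00556 m.

7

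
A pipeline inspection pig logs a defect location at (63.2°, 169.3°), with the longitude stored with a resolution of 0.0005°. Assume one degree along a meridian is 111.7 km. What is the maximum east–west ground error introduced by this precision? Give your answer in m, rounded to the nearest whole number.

13 m

With a 0.0005° grid the true value lies within half a step, ±0.0005°/2 = ±0.00025°, of the stored one.
At latitude 63.2° a degree of longitude spans 111700 m × cos 63.2° = 111700 × 0.4509 ≈ 50363 m.
East–west error: 0.00025° × 50363 m/° ≈ 12.5908 m.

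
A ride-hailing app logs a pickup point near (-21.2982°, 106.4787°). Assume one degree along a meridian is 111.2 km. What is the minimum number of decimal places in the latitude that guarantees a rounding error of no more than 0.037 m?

One degree of latitude covers 111200 m.
Rounding to N decimal places gives at most 0.5 × 10⁻ᴺ degrees of error, i.e. 0.5 × 10⁻ᴺ × 111200 m.
Setting 55600 × 10⁻ᴺ ≤ 0.037 gives 10ᴺ ≥ 1.503e+06, i.e. N ≥ 6.18.
At 6 places the error can reach 0.0556 m, but 7 places keeps it to 0.00556 m.

7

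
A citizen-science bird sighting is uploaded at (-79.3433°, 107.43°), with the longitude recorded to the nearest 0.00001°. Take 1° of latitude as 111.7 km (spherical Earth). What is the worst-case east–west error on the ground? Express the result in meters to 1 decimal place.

0.1 meters

Rounding to 5 decimal places leaves the longitude within ±5e-06° of the true value.
One degree of longitude at 79.3433° is 111700 × cos 79.3433° ≈ 111700 × 0.1849 = 20656 m.
Maximum E–W displacement: 5e-06 × 20656 = 0.10328 m.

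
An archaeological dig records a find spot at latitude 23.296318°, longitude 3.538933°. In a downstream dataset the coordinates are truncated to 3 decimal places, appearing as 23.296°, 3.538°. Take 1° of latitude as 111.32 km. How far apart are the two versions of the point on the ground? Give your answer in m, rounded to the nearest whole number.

Δlat = 23.296318 − 23.296 = +0.000318°; Δlon = 3.538933 − 3.538 = +0.000933°.
North–south shift: 0.000318 × 111320 = 35.3998 m.
E–W at 23.296°: 0.000933° × 111320 × cos 23.296° = 0.000933 × 111320 × 0.9185 ≈ 95.3941 m.
Hypotenuse of the two orthogonal shifts: √(35.3998² + 95.3941²) = 101.751 m.

102 m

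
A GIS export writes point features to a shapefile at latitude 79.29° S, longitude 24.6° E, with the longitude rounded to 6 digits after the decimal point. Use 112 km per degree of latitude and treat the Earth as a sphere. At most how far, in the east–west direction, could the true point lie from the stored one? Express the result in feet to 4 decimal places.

0.0341 feet

Rounding to 6 decimal places leaves the longitude within ±5e-07° of the true value.
Parallels shrink by cos φ, so at 79.29° a degree of longitude is 112000 × 0.1858 ≈ 20813.9 m.
Maximum E–W displacement: 5e-07 × 20813.9 = 0.0104069 m.
In feet: 0.0104069 m ÷ 0.3048 ≈ 0.034143 ft.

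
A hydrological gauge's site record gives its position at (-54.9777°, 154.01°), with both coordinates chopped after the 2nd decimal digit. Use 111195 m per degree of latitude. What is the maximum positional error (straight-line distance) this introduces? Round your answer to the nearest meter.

Truncating at 2 decimal places can drop up to a full unit in the last place, so each coordinate may be off by as much as 0.01°.
North–south component: 0.01° × 111195 = 1111.95 m.
East–west component at 54.9777°: 0.01° × 111195 × cos 54.9777° ≈ 0.01 × 63814.3 ≈ 638.143 m.
Combining orthogonally: (1111.95² + 638.143²)^½ ≈ 1282.05 m.

1282 meters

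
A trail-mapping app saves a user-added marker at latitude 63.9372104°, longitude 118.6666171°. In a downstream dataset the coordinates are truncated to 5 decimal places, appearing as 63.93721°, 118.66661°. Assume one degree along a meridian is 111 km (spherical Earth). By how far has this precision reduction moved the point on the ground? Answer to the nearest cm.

35 cm

Δlat = 63.9372104 − 63.93721 = +0.0000004°; Δlon = 118.6666171 − 118.66661 = +0.0000071°.
North–south shift: 0.0000004 × 111000 = 0.0444 m.
East–west at this latitude: 0.0000071° × 111000 × cos 63.9372° ≈ 0.0000071 × 48768.5 = 0.346256 m.
Combined displacement = (0.0444² + 0.346256²)^½ ≈ 0.349091 m.
That is 0.349091 m = 34.909 cm.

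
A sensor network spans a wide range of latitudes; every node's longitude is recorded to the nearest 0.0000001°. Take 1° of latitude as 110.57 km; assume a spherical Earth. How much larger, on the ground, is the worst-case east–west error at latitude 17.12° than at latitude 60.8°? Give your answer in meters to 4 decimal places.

Rounding to 7 decimal places leaves the longitude within ±5e-08° of the true value.
At 17.12°: 5e-08° × 110570 × cos 17.12° = 5e-08 × 110570 × 0.9557 ≈ 0.0052835 m.
At 60.8°: 5e-08° × 110570 × cos 60.8° = 5e-08 × 110570 × 0.4879 ≈ 0.0026971 m.
Difference: 0.0052835 − 0.0026971 = 0.0025864 m.

0.0026 meters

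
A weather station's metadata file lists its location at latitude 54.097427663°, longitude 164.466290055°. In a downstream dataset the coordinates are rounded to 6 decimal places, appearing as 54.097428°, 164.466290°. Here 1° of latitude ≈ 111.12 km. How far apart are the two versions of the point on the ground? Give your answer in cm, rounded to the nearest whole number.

4 cm

The latitude changed by -0.000000337° and the longitude by +0.000000055°.
N–S: -0.000000337° × 111120 m/° = -0.0374474 m.
East–west at this latitude: 0.000000055° × 111120 × cos 54.0974° ≈ 0.000000055 × 65161.7 = 0.0035839 m.
Hypotenuse of the two orthogonal shifts: √(0.0374474² + 0.0035839²) = 0.0376185 m.
That is 0.0376185 m = 3.7619 cm.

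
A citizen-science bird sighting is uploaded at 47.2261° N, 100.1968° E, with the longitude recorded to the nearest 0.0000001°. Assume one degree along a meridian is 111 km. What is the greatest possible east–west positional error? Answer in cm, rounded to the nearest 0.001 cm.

Rounding to 7 decimal places leaves the longitude within ±5e-08° of the true value.
One degree of longitude at 47.2261° is 111000 × cos 47.2261° ≈ 111000 × 0.6791 = 75380.9 m.
East–west error: 5e-08° × 75380.9 m/° ≈ 0.00376904 m.
That is 0.00376904 m = 0.3769 cm.

0.377 cm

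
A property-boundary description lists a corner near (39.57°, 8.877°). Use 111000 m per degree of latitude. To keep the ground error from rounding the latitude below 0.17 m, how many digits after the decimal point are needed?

6 decimal places

One degree of latitude covers 111000 m.
With N decimal places the half-ulp bound is 0.5·10⁻ᴺ°, or 0.5·10⁻ᴺ × 111000 m on the ground.
Need 0.5 × 111000 × 10⁻ᴺ ≤ 0.17 → 10⁻ᴺ ≤ 3.063e-06, so N ≥ 5.51.
At 5 places the error can reach 0.555 m, but 6 places keeps it to 0.0555 m.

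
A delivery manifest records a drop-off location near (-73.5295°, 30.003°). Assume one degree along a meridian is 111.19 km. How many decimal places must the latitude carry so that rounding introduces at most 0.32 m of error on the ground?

6 decimal places

One degree of latitude covers 111190 m.
With N decimal places the half-ulp bound is 0.5·10⁻ᴺ°, or 0.5·10⁻ᴺ × 111190 m on the ground.
Need 0.5 × 111190 × 10⁻ᴺ ≤ 0.32 → 10⁻ᴺ ≤ 5.756e-06, so N ≥ 5.24.
N = 5 would give 0.556 m (too coarse); N = 6 gives 0.0556 m ≤ 0.32 m.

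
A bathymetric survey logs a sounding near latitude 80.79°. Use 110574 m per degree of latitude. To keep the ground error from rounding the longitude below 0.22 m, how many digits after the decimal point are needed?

5

At 80.79° one degree of longitude covers 110574 × cos 80.79° ≈ 110574 × 0.1601 ≈ 17697.8 m.
N decimal places → at most half a unit in the last place, 0.5 × 10⁻ᴺ° = 17697.8/2 × 10⁻ᴺ m.
Setting 8848.88 × 10⁻ᴺ ≤ 0.22 gives 10ᴺ ≥ 4.022e+04, i.e. N ≥ 4.60.
So 5 decimal places suffice (0.0885 m); 4 would allow up to 0.885 m.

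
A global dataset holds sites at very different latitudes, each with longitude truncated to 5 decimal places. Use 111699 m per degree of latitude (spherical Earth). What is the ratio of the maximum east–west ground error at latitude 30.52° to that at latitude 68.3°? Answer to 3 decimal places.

2.330

Truncating at 5 decimal places can drop up to a full unit in the last place, so the longitude may be off by as much as 1e-05°.
At 30.52°: 1e-05° × 111699 × cos 30.52° = 1e-05 × 111699 × 0.8615 ≈ 0.96223 m.
At 68.3°: 1e-05° × 111699 × cos 68.3° = 1e-05 × 111699 × 0.3697 ≈ 0.413 m.
The ratio reduces to cos 30.52° / cos 68.3° = 0.8615/0.3697 ≈ 2.3298.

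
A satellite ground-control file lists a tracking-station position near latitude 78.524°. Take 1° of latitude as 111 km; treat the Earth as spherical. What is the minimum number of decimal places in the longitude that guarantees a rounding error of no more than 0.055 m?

At 78.524° one degree of longitude covers 111000 × cos 78.524° ≈ 111000 × 0.1990 ≈ 22084.3 m.
N decimal places → at most half a unit in the last place, 0.5 × 10⁻ᴺ° = 22084.3/2 × 10⁻ᴺ m.
Need 0.5 × 22084.3 × 10⁻ᴺ ≤ 0.055 → 10⁻ᴺ ≤ 4.981e-06, so N ≥ 5.30.
So 6 decimal places suffice (0.011 m); 5 would allow up to 0.11 m.

6 decimal places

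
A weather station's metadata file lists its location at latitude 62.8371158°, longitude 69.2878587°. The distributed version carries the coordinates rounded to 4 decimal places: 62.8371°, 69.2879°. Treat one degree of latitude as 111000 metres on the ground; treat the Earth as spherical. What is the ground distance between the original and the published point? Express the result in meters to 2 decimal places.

2.73 meters

Δlat = 62.8371158 − 62.8371 = +0.0000158°; Δlon = 69.2878587 − 69.2879 = -0.0000413°.
N–S: 0.0000158° × 111000 m/° = 1.7538 m.
E–W at 62.8371°: -0.0000413° × 111000 × cos 62.8371° = -0.0000413 × 111000 × 0.4565 ≈ -2.09283 m.
Hypotenuse of the two orthogonal shifts: √(1.7538² + 2.09283²) = 2.73052 m.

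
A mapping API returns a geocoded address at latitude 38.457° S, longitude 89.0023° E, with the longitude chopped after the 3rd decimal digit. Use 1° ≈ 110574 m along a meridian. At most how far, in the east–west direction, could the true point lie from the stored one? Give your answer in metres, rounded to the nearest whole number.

87 metres

Truncating at 3 decimal places can drop up to a full unit in the last place, so the longitude may be off by as much as 0.001°.
At latitude 38.457° a degree of longitude spans 110574 m × cos 38.457° = 110574 × 0.7831 ≈ 86587.7 m.
East–west error: 0.001° × 86587.7 m/° ≈ 86.5877 m.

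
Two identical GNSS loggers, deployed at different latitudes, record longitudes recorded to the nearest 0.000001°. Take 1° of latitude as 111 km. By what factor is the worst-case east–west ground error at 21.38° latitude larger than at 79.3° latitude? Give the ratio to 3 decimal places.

5.015

Rounding to 6 decimal places leaves the longitude within ±5e-07° of the true value.
Error at 21.38° = 5e-07° × 111000 × cos 21.38° ≈ 0.0555 × 0.9312 = 0.051681 m.
Error at 79.3° = 5e-07° × 111000 × cos 79.3° ≈ 0.0555 × 0.1857 = 0.010304 m.
Ratio: 0.051681 / 0.010304 = cos 21.38° / cos 79.3° ≈ 5.0154.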